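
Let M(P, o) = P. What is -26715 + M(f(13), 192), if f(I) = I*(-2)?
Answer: -26741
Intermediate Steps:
f(I) = -2*I
-26715 + M(f(13), 192) = -26715 - 2*13 = -26715 - 26 = -26741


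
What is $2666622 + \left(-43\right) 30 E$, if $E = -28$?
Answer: $2702742$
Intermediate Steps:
$2666622 + \left(-43\right) 30 E = 2666622 + \left(-43\right) 30 \left(-28\right) = 2666622 - -36120 = 2666622 + 36120 = 2702742$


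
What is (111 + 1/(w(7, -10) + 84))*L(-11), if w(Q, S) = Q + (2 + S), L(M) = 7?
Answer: 64498/83 ≈ 777.08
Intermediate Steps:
w(Q, S) = 2 + Q + S
(111 + 1/(w(7, -10) + 84))*L(-11) = (111 + 1/((2 + 7 - 10) + 84))*7 = (111 + 1/(-1 + 84))*7 = (111 + 1/83)*7 = (9214/83)*7 = 64498/83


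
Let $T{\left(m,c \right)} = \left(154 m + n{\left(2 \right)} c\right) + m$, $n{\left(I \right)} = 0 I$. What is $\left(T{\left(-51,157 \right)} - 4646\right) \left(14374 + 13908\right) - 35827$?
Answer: $-355003209$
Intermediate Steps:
$n{\left(I \right)} = 0$
$T{\left(m,c \right)} = 155 m$ ($T{\left(m,c \right)} = \left(154 m + 0 c\right) + m = \left(154 m + 0\right) + m = 154 m + m = 155 m$)
$\left(T{\left(-51,157 \right)} - 4646\right) \left(14374 + 13908\right) - 35827 = \left(155 \left(-51\right) - 4646\right) \left(14374 + 13908\right) - 35827 = \left(-7905 - 4646\right) 28282 - 35827 = \left(-12551\right) 28282 - 35827 = -354967382 - 35827 = -355003209$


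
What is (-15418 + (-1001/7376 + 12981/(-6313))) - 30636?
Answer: -2144592208321/46564688 ≈ -46056.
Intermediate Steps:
(-15418 + (-1001/7376 + 12981/(-6313))) - 30636 = (-15418 + (-1001*1/7376 + 12981*(-1/6313))) - 30636 = (-15418 + (-1001/7376 - 12981/6313)) - 30636 = (-15418 - 102067169/46564688) - 30636 = -718036426753/46564688 - 30636 = -2144592208321/46564688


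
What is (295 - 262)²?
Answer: 1089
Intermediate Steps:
(295 - 262)² = 33² = 1089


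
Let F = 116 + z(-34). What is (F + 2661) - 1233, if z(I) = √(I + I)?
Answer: 1544 + 2*I*√17 ≈ 1544.0 + 8.2462*I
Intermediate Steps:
z(I) = √2*√I (z(I) = √(2*I) = √2*√I)
F = 116 + 2*I*√17 (F = 116 + √2*√(-34) = 116 + √2*(I*√34) = 116 + 2*I*√17 ≈ 116.0 + 8.2462*I)
(F + 2661) - 1233 = ((116 + 2*I*√17) + 2661) - 1233 = (2777 + 2*I*√17) - 1233 = 1544 + 2*I*√17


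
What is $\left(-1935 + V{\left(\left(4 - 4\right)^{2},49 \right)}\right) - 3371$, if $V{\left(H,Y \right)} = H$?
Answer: $-5306$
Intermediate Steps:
$\left(-1935 + V{\left(\left(4 - 4\right)^{2},49 \right)}\right) - 3371 = \left(-1935 + \left(4 - 4\right)^{2}\right) - 3371 = \left(-1935 + 0^{2}\right) - 3371 = \left(-1935 + 0\right) - 3371 = -1935 - 3371 = -5306$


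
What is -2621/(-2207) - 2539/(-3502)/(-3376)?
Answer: 30981829419/26092813664 ≈ 1.1874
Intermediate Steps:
-2621/(-2207) - 2539/(-3502)/(-3376) = -2621*(-1/2207) - 2539*(-1/3502)*(-1/3376) = 2621/2207 + (2539/3502)*(-1/3376) = 2621/2207 - 2539/11822752 = 30981829419/26092813664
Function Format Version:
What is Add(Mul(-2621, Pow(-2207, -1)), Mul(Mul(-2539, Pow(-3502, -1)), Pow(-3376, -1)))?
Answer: Rational(30981829419, 26092813664) ≈ 1.1874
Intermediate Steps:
Add(Mul(-2621, Pow(-2207, -1)), Mul(Mul(-2539, Pow(-3502, -1)), Pow(-3376, -1))) = Add(Mul(-2621, Rational(-1, 2207)), Mul(Mul(-2539, Rational(-1, 3502)), Rational(-1, 3376))) = Add(Rational(2621, 2207), Mul(Rational(2539, 3502), Rational(-1, 3376))) = Add(Rational(2621, 2207), Rational(-2539, 11822752)) = Rational(30981829419, 26092813664)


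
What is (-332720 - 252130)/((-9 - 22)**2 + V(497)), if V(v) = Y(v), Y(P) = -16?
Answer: -5570/9 ≈ -618.89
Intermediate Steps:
V(v) = -16
(-332720 - 252130)/((-9 - 22)**2 + V(497)) = (-332720 - 252130)/((-9 - 22)**2 - 16) = -584850/((-31)**2 - 16) = -584850/(961 - 16) = -584850/945 = -584850*1/945 = -5570/9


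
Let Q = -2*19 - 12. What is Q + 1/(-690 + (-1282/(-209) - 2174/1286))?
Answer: -4606628737/92129887 ≈ -50.001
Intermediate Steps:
Q = -50 (Q = -38 - 12 = -50)
Q + 1/(-690 + (-1282/(-209) - 2174/1286)) = -50 + 1/(-690 + (-1282/(-209) - 2174/1286)) = -50 + 1/(-690 + (-1282*(-1/209) - 2174*1/1286)) = -50 + 1/(-690 + (1282/209 - 1087/643)) = -50 + 1/(-690 + 597143/134387) = -50 + 1/(-92129887/134387) = -50 - 134387/92129887 = -4606628737/92129887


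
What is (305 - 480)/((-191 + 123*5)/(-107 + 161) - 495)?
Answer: 675/1879 ≈ 0.35923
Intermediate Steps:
(305 - 480)/((-191 + 123*5)/(-107 + 161) - 495) = -175/((-191 + 615)/54 - 495) = -175/(424*(1/54) - 495) = -175/(212/27 - 495) = -175/(-13153/27) = -175*(-27/13153) = 675/1879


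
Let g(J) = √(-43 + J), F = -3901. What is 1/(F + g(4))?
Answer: -3901/15217840 - I*√39/15217840 ≈ -0.00025634 - 4.1037e-7*I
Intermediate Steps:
1/(F + g(4)) = 1/(-3901 + √(-43 + 4)) = 1/(-3901 + √(-39)) = 1/(-3901 + I*√39)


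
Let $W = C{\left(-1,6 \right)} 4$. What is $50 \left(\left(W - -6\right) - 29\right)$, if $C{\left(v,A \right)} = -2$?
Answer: $-1550$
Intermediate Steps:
$W = -8$ ($W = \left(-2\right) 4 = -8$)
$50 \left(\left(W - -6\right) - 29\right) = 50 \left(\left(-8 - -6\right) - 29\right) = 50 \left(\left(-8 + 6\right) - 29\right) = 50 \left(-2 - 29\right) = 50 \left(-31\right) = -1550$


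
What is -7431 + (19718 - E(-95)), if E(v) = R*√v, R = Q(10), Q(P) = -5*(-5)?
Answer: 12287 - 25*I*√95 ≈ 12287.0 - 243.67*I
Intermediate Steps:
Q(P) = 25
R = 25
E(v) = 25*√v
-7431 + (19718 - E(-95)) = -7431 + (19718 - 25*√(-95)) = -7431 + (19718 - 25*I*√95) = 12287 - 25*I*√95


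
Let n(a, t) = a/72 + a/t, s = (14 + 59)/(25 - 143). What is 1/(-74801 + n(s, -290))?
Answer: -1231920/92148855877 ≈ -1.3369e-5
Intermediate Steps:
s = -73/118 (s = 73/(-118) = 73*(-1/118) = -73/118 ≈ -0.61864)
n(a, t) = a/72 + a/t (n(a, t) = a*(1/72) + a/t = a/72 + a/t)
1/(-74801 + n(s, -290)) = 1/(-74801 + ((1/72)*(-73/118) - 73/118/(-290))) = 1/(-74801 + (-73/8496 - 73/118*(-1/290))) = 1/(-74801 + (-73/8496 + 73/34220)) = 1/(-74801 - 7957/1231920) = 1/(-92148855877/1231920) = -1231920/92148855877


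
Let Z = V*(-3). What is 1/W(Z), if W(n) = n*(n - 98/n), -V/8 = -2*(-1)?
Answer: 1/2206 ≈ 0.00045331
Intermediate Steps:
V = -16 (V = -(-16)*(-1) = -8*2 = -16)
Z = 48 (Z = -16*(-3) = 48)
1/W(Z) = 1/(-98 + 48**2) = 1/(-98 + 2304) = 1/2206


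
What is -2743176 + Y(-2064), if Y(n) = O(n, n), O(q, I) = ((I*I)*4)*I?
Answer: -35174095752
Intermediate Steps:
O(q, I) = 4*I³ (O(q, I) = (I²*4)*I = (4*I²)*I = 4*I³)
Y(n) = 4*n³
-2743176 + Y(-2064) = -2743176 + 4*(-2064)³ = -2743176 + 4*(-8792838144) = -2743176 - 35171352576 = -35174095752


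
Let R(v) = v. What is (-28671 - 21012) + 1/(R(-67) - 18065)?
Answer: -900852157/18132 ≈ -49683.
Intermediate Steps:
(-28671 - 21012) + 1/(R(-67) - 18065) = (-28671 - 21012) + 1/(-67 - 18065) = -49683 + 1/(-18132) = -49683 - 1/18132 = -900852157/18132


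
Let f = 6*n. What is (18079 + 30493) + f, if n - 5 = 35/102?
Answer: 826269/17 ≈ 48604.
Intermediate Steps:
n = 545/102 (n = 5 + 35/102 = 545/102 ≈ 5.3431)
f = 545/17 (f = 6*(545/102) = 545/17 ≈ 32.059)
(18079 + 30493) + f = (18079 + 30493) + 545/17 = 48572 + 545/17 = 826269/17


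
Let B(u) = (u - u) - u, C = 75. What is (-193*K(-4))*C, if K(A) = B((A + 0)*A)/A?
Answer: -57900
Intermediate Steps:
B(u) = -u (B(u) = 0 - u = -u)
K(A) = -A (K(A) = (-(A + 0)*A)/A = (-A*A)/A = (-A²)/A = -A)
(-193*K(-4))*C = -(-193)*(-4)*75 = -193*4*75 = -772*75 = -57900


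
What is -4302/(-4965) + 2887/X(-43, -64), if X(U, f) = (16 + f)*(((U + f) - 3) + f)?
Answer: 16754753/13822560 ≈ 1.2121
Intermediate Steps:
X(U, f) = (16 + f)*(-3 + U + 2*f) (X(U, f) = (16 + f)*((-3 + U + f) + f) = (16 + f)*(-3 + U + 2*f))
-4302/(-4965) + 2887/X(-43, -64) = -4302/(-4965) + 2887/(-48 + 2*(-64)² + 16*(-43) + 29*(-64) - 43*(-64)) = -4302*(-1/4965) + 2887/(-48 + 2*4096 - 688 - 1856 + 2752) = 1434/1655 + 2887/(-48 + 8192 - 688 - 1856 + 2752) = 1434/1655 + 2887/8352 = 16754753/13822560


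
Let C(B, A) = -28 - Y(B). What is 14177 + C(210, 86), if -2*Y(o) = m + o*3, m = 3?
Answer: 28931/2 ≈ 14466.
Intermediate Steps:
Y(o) = -3/2 - 3*o/2 (Y(o) = -(3 + o*3)/2 = -(3 + 3*o)/2 = -3/2 - 3*o/2)
C(B, A) = -53/2 + 3*B/2 (C(B, A) = -28 - (-3/2 - 3*B/2) = -28 + (3/2 + 3*B/2) = -53/2 + 3*B/2)
14177 + C(210, 86) = 14177 + (-53/2 + (3/2)*210) = 14177 + (-53/2 + 315) = 14177 + 577/2 = 28931/2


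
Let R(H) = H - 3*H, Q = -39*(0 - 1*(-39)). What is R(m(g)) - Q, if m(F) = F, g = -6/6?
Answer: 1523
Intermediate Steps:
Q = -1521 (Q = -39*(0 + 39) = -39*39 = -1521)
g = -1 (g = -6*⅙ = -1)
R(H) = -2*H
R(m(g)) - Q = -2*(-1) - 1*(-1521) = 2 + 1521 = 1523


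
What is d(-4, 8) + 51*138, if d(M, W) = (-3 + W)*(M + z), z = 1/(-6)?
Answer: 42103/6 ≈ 7017.2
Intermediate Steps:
z = -⅙ ≈ -0.16667
d(M, W) = (-3 + W)*(-⅙ + M) (d(M, W) = (-3 + W)*(M - ⅙) = (-3 + W)*(-⅙ + M))
d(-4, 8) + 51*138 = (½ - 3*(-4) - ⅙*8 - 4*8) + 51*138 = (½ + 12 - 4/3 - 32) + 7038 = -125/6 + 7038 = 42103/6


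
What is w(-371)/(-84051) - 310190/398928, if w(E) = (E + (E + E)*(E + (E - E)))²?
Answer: -558322809372007/620931432 ≈ -8.9917e+5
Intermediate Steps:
w(E) = (E + 2*E²)² (w(E) = (E + (2*E)*(E + 0))² = (E + (2*E)*E)² = (E + 2*E²)²)
w(-371)/(-84051) - 310190/398928 = ((-371)²*(1 + 2*(-371))²)/(-84051) - 310190/398928 = (137641*(1 - 742)²)*(-1/84051) - 310190*1/398928 = (137641*(-741)²)*(-1/84051) - 155095/199464 = (137641*549081)*(-1/84051) - 155095/199464 = 75576057921*(-1/84051) - 155095/199464 = -8397339769/9339 - 155095/199464 = -558322809372007/620931432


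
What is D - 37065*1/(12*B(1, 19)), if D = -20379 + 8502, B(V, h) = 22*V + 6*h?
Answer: -6473443/544 ≈ -11900.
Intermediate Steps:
B(V, h) = 6*h + 22*V
D = -11877
D - 37065*1/(12*B(1, 19)) = -11877 - 37065*1/(12*(6*19 + 22*1)) = -11877 - 37065*1/(12*(114 + 22)) = -11877 - 37065/(136*12) = -11877 - 37065/1632 = -11877 - 37065*1/1632 = -11877 - 12355/544 = -6473443/544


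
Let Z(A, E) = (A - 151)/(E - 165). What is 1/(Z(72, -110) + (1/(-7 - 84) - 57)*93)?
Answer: -25025/132675911 ≈ -0.00018862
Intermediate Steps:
Z(A, E) = (-151 + A)/(-165 + E)
1/(Z(72, -110) + (1/(-7 - 84) - 57)*93) = 1/((-151 + 72)/(-165 - 110) + (1/(-7 - 84) - 57)*93) = 1/(-79/(-275) + (1/(-91) - 57)*93) = 1/(-1/275*(-79) + (-1/91 - 57)*93) = 1/(79/275 - 5188/91*93) = 1/(79/275 - 482484/91) = 1/(-132675911/25025) = -25025/132675911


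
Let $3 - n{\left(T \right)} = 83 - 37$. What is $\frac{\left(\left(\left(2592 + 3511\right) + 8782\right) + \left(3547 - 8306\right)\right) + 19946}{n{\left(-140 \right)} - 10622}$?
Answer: $- \frac{10024}{3555} \approx -2.8197$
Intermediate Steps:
$n{\left(T \right)} = -43$ ($n{\left(T \right)} = 3 - \left(83 - 37\right) = 3 - 46 = -43$)
$\frac{\left(\left(\left(2592 + 3511\right) + 8782\right) + \left(3547 - 8306\right)\right) + 19946}{n{\left(-140 \right)} - 10622} = \frac{\left(\left(\left(2592 + 3511\right) + 8782\right) + \left(3547 - 8306\right)\right) + 19946}{-43 - 10622} = \frac{\left(\left(6103 + 8782\right) - 4759\right) + 19946}{-10665} = \left(\left(14885 - 4759\right) + 19946\right) \left(- \frac{1}{10665}\right) = \left(10126 + 19946\right) \left(- \frac{1}{10665}\right) = 30072 \left(- \frac{1}{10665}\right) = - \frac{10024}{3555}$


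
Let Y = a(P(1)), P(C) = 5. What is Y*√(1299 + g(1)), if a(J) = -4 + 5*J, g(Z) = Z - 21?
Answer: 21*√1279 ≈ 751.03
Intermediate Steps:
g(Z) = -21 + Z
Y = 21 (Y = -4 + 5*5 = -4 + 25 = 21)
Y*√(1299 + g(1)) = 21*√(1299 + (-21 + 1)) = 21*√(1299 - 20) = 21*√1279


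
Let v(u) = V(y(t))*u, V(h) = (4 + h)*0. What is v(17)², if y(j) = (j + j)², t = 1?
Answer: 0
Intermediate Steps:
y(j) = 4*j² (y(j) = (2*j)² = 4*j²)
V(h) = 0
v(u) = 0 (v(u) = 0*u = 0)
v(17)² = 0² = 0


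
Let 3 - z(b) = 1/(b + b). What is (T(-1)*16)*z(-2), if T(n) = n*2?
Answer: -104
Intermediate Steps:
T(n) = 2*n
z(b) = 3 - 1/(2*b) (z(b) = 3 - 1/(b + b) = 3 - 1/(2*b))
(T(-1)*16)*z(-2) = ((2*(-1))*16)*(3 - 1/2/(-2)) = (-2*16)*(3 - 1/2*(-1/2)) = -32*(3 + 1/4) = -32*13/4 = -104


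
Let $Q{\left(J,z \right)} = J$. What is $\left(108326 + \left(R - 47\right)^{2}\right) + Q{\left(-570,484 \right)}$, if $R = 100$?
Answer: $110565$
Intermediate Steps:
$\left(108326 + \left(R - 47\right)^{2}\right) + Q{\left(-570,484 \right)} = \left(108326 + \left(100 - 47\right)^{2}\right) - 570 = \left(108326 + 53^{2}\right) - 570 = \left(108326 + 2809\right) - 570 = 111135 - 570 = 110565$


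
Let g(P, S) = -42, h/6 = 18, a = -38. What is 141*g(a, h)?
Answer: -5922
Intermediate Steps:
h = 108 (h = 6*18 = 108)
141*g(a, h) = 141*(-42) = -5922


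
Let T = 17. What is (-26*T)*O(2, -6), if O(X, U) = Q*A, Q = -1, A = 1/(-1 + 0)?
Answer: -442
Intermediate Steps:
A = -1 (A = 1/(-1) = -1)
O(X, U) = 1 (O(X, U) = -1*(-1) = 1)
(-26*T)*O(2, -6) = -26*17*1 = -442*1 = -442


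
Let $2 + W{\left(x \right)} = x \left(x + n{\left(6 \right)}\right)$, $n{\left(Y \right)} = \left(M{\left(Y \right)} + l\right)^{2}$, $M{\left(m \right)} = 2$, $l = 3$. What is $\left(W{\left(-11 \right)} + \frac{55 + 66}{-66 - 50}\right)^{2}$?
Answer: $\frac{331859089}{13456} \approx 24663.0$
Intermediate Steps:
$n{\left(Y \right)} = 25$ ($n{\left(Y \right)} = \left(2 + 3\right)^{2} = 5^{2} = 25$)
$W{\left(x \right)} = -2 + x \left(25 + x\right)$ ($W{\left(x \right)} = -2 + x \left(x + 25\right) = -2 + x \left(25 + x\right)$)
$\left(W{\left(-11 \right)} + \frac{55 + 66}{-66 - 50}\right)^{2} = \left(\left(-2 + \left(-11\right)^{2} + 25 \left(-11\right)\right) + \frac{55 + 66}{-66 - 50}\right)^{2} = \left(\left(-2 + 121 - 275\right) + \frac{121}{-116}\right)^{2} = \left(-156 + 121 \left(- \frac{1}{116}\right)\right)^{2} = \left(-156 - \frac{121}{116}\right)^{2} = \left(- \frac{18217}{116}\right)^{2} = \frac{331859089}{13456}$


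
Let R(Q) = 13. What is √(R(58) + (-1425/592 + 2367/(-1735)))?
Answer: √608499333595/256780 ≈ 3.0379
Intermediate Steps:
√(R(58) + (-1425/592 + 2367/(-1735))) = √(13 + (-1425/592 + 2367/(-1735))) = √(13 + (-1425*1/592 + 2367*(-1/1735))) = √(13 + (-1425/592 - 2367/1735)) = √(13 - 3873639/1027120) = √(9478921/1027120) = √608499333595/256780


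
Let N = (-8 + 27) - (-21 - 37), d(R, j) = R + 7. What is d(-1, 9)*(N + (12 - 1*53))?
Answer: 216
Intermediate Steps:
d(R, j) = 7 + R
N = 77 (N = 19 - 1*(-58) = 19 + 58 = 77)
d(-1, 9)*(N + (12 - 1*53)) = (7 - 1)*(77 + (12 - 1*53)) = 6*(77 + (12 - 53)) = 6*(77 - 41) = 6*36 = 216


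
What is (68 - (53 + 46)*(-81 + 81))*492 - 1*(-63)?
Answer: 33519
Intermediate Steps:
(68 - (53 + 46)*(-81 + 81))*492 - 1*(-63) = (68 - 99*0)*492 + 63 = (68 - 1*0)*492 + 63 = (68 + 0)*492 + 63 = 68*492 + 63 = 33456 + 63 = 33519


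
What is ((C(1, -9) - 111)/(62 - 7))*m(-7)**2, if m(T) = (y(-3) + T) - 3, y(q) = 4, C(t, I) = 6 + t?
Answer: -3744/55 ≈ -68.073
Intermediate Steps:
m(T) = 1 + T (m(T) = (4 + T) - 3 = 1 + T)
((C(1, -9) - 111)/(62 - 7))*m(-7)**2 = (((6 + 1) - 111)/(62 - 7))*(1 - 7)**2 = ((7 - 111)/55)*(-6)**2 = -104*1/55*36 = -104/55*36 = -3744/55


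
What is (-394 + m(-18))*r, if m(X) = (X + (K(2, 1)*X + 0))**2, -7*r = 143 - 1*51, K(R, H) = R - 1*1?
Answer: -82984/7 ≈ -11855.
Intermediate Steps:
K(R, H) = -1 + R (K(R, H) = R - 1 = -1 + R)
r = -92/7 (r = -(143 - 1*51)/7 = -(143 - 51)/7 = -1/7*92 = -92/7 ≈ -13.143)
m(X) = 4*X**2 (m(X) = (X + ((-1 + 2)*X + 0))**2 = (X + (1*X + 0))**2 = (X + (X + 0))**2 = (X + X)**2 = (2*X)**2 = 4*X**2)
(-394 + m(-18))*r = (-394 + 4*(-18)**2)*(-92/7) = (-394 + 4*324)*(-92/7) = (-394 + 1296)*(-92/7) = 902*(-92/7) = -82984/7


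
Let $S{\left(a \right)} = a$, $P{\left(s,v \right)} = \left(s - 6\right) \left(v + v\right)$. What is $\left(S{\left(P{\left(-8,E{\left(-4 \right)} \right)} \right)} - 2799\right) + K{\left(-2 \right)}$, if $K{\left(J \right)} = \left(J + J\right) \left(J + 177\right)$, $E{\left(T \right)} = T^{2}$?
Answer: $-3947$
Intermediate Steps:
$P{\left(s,v \right)} = 2 v \left(-6 + s\right)$ ($P{\left(s,v \right)} = \left(-6 + s\right) 2 v = 2 v \left(-6 + s\right)$)
$K{\left(J \right)} = 2 J \left(177 + J\right)$
$\left(S{\left(P{\left(-8,E{\left(-4 \right)} \right)} \right)} - 2799\right) + K{\left(-2 \right)} = \left(2 \left(-4\right)^{2} \left(-6 - 8\right) - 2799\right) + 2 \left(-2\right) \left(177 - 2\right) = \left(2 \cdot 16 \left(-14\right) - 2799\right) + 2 \left(-2\right) 175 = \left(-448 - 2799\right) - 700 = -3247 - 700 = -3947$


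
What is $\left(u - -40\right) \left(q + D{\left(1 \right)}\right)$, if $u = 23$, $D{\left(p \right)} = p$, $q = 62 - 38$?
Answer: $1575$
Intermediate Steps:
$q = 24$ ($q = 62 - 38 = 24$)
$\left(u - -40\right) \left(q + D{\left(1 \right)}\right) = \left(23 - -40\right) \left(24 + 1\right) = \left(23 + 40\right) 25 = 63 \cdot 25 = 1575$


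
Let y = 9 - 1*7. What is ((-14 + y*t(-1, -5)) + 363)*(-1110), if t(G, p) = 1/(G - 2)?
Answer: -386650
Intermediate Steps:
t(G, p) = 1/(-2 + G)
y = 2 (y = 9 - 7 = 2)
((-14 + y*t(-1, -5)) + 363)*(-1110) = ((-14 + 2/(-2 - 1)) + 363)*(-1110) = ((-14 + 2/(-3)) + 363)*(-1110) = ((-14 + 2*(-⅓)) + 363)*(-1110) = ((-14 - ⅔) + 363)*(-1110) = (-44/3 + 363)*(-1110) = (1045/3)*(-1110) = -386650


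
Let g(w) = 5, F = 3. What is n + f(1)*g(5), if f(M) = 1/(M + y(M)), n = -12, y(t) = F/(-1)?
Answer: -29/2 ≈ -14.500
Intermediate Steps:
y(t) = -3 (y(t) = 3/(-1) = 3*(-1) = -3)
f(M) = 1/(-3 + M) (f(M) = 1/(M - 3) = 1/(-3 + M))
n + f(1)*g(5) = -12 + 5/(-3 + 1) = -12 + 5/(-2) = -12 - ½*5 = -12 - 5/2 = -29/2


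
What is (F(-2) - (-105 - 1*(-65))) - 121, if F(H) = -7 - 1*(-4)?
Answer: -84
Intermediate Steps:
F(H) = -3 (F(H) = -7 + 4 = -3)
(F(-2) - (-105 - 1*(-65))) - 121 = (-3 - (-105 - 1*(-65))) - 121 = (-3 - (-105 + 65)) - 121 = (-3 - 1*(-40)) - 121 = (-3 + 40) - 121 = 37 - 121 = -84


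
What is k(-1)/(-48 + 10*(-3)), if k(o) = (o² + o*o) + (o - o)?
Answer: -1/39 ≈ -0.025641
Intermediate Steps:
k(o) = 2*o² (k(o) = (o² + o²) + 0 = 2*o² + 0 = 2*o²)
k(-1)/(-48 + 10*(-3)) = (2*(-1)²)/(-48 + 10*(-3)) = (2*1)/(-48 - 30) = 2/(-78) = -1/78*2 = -1/39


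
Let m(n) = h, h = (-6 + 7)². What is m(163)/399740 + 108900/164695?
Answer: 8706370139/13167035860 ≈ 0.66122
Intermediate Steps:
h = 1 (h = 1² = 1)
m(n) = 1
m(163)/399740 + 108900/164695 = 1/399740 + 108900/164695 = 1*(1/399740) + 108900*(1/164695) = 1/399740 + 21780/32939 = 8706370139/13167035860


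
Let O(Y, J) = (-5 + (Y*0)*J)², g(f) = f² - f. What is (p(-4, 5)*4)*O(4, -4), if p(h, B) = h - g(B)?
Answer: -2400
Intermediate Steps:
p(h, B) = h - B*(-1 + B)
O(Y, J) = 25 (O(Y, J) = (-5 + 0*J)² = (-5 + 0)² = (-5)² = 25)
(p(-4, 5)*4)*O(4, -4) = ((-4 - 1*5*(-1 + 5))*4)*25 = ((-4 - 1*5*4)*4)*25 = ((-4 - 20)*4)*25 = -24*4*25 = -96*25 = -2400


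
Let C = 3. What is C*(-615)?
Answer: -1845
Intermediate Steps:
C*(-615) = 3*(-615) = -1845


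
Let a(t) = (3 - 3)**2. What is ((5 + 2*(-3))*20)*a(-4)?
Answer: 0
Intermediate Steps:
a(t) = 0 (a(t) = 0**2 = 0)
((5 + 2*(-3))*20)*a(-4) = ((5 + 2*(-3))*20)*0 = ((5 - 6)*20)*0 = -1*20*0 = -20*0 = 0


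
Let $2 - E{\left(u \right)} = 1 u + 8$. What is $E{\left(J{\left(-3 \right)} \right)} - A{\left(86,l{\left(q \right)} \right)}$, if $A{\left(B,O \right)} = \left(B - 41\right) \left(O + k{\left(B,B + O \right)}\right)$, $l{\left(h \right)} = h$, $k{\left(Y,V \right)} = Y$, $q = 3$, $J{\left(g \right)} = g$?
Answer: $-4008$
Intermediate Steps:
$A{\left(B,O \right)} = \left(-41 + B\right) \left(B + O\right)$ ($A{\left(B,O \right)} = \left(B - 41\right) \left(O + B\right) = \left(-41 + B\right) \left(B + O\right)$)
$E{\left(u \right)} = -6 - u$ ($E{\left(u \right)} = 2 - \left(1 u + 8\right) = 2 - \left(u + 8\right) = 2 - \left(8 + u\right) = -6 - u$)
$E{\left(J{\left(-3 \right)} \right)} - A{\left(86,l{\left(q \right)} \right)} = \left(-6 - -3\right) - \left(86^{2} - 3526 - 123 + 86 \cdot 3\right) = \left(-6 + 3\right) - \left(7396 - 3526 - 123 + 258\right) = -3 - 4005 = -4008$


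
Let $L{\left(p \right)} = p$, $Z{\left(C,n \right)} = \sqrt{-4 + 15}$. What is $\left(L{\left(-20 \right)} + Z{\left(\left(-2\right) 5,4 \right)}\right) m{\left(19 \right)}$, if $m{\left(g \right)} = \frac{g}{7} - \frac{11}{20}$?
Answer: $- \frac{303}{7} + \frac{303 \sqrt{11}}{140} \approx -36.108$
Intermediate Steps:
$m{\left(g \right)} = - \frac{11}{20} + \frac{g}{7}$ ($m{\left(g \right)} = g \frac{1}{7} - \frac{11}{20} = \frac{g}{7} - \frac{11}{20} = - \frac{11}{20} + \frac{g}{7}$)
$Z{\left(C,n \right)} = \sqrt{11}$
$\left(L{\left(-20 \right)} + Z{\left(\left(-2\right) 5,4 \right)}\right) m{\left(19 \right)} = \left(-20 + \sqrt{11}\right) \left(- \frac{11}{20} + \frac{1}{7} \cdot 19\right) = \left(-20 + \sqrt{11}\right) \left(- \frac{11}{20} + \frac{19}{7}\right) = \left(-20 + \sqrt{11}\right) \frac{303}{140} = - \frac{303}{7} + \frac{303 \sqrt{11}}{140}$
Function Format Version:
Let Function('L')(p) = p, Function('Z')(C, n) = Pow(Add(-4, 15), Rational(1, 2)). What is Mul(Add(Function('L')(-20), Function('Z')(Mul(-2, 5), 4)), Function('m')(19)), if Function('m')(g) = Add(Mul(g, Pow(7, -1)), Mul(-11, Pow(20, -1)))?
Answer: Add(Rational(-303, 7), Mul(Rational(303, 140), Pow(11, Rational(1, 2)))) ≈ -36.108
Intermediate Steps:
Function('m')(g) = Add(Rational(-11, 20), Mul(Rational(1, 7), g)) (Function('m')(g) = Add(Mul(g, Rational(1, 7)), Mul(-11, Rational(1, 20))) = Add(Mul(Rational(1, 7), g), Rational(-11, 20)) = Add(Rational(-11, 20), Mul(Rational(1, 7), g)))
Function('Z')(C, n) = Pow(11, Rational(1, 2))
Mul(Add(Function('L')(-20), Function('Z')(Mul(-2, 5), 4)), Function('m')(19)) = Mul(Add(-20, Pow(11, Rational(1, 2))), Add(Rational(-11, 20), Mul(Rational(1, 7), 19))) = Mul(Add(-20, Pow(11, Rational(1, 2))), Add(Rational(-11, 20), Rational(19, 7))) = Mul(Add(-20, Pow(11, Rational(1, 2))), Rational(303, 140)) = Add(Rational(-303, 7), Mul(Rational(303, 140), Pow(11, Rational(1, 2))))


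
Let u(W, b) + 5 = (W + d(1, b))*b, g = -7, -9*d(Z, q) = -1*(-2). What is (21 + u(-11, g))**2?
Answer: 724201/81 ≈ 8940.8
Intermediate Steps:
d(Z, q) = -2/9 (d(Z, q) = -(-1)*(-2)/9 = -1/9*2 = -2/9)
u(W, b) = -5 + b*(-2/9 + W) (u(W, b) = -5 + (W - 2/9)*b = -5 + (-2/9 + W)*b = -5 + b*(-2/9 + W))
(21 + u(-11, g))**2 = (21 + (-5 - 2/9*(-7) - 11*(-7)))**2 = (21 + (-5 + 14/9 + 77))**2 = (21 + 662/9)**2 = (851/9)**2 = 724201/81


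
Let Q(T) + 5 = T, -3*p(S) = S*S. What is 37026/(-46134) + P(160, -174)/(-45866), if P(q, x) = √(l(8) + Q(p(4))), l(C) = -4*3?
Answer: -187/233 - I*√201/137598 ≈ -0.80258 - 0.00010304*I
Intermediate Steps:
p(S) = -S²/3 (p(S) = -S*S/3 = -S²/3)
l(C) = -12
Q(T) = -5 + T
P(q, x) = I*√201/3 (P(q, x) = √(-12 + (-5 - ⅓*4²)) = √(-12 + (-5 - ⅓*16)) = √(-12 + (-5 - 16/3)) = √(-12 - 31/3) = √(-67/3) = I*√201/3)
37026/(-46134) + P(160, -174)/(-45866) = 37026/(-46134) + (I*√201/3)/(-45866) = 37026*(-1/46134) + (I*√201/3)*(-1/45866) = -187/233 - I*√201/137598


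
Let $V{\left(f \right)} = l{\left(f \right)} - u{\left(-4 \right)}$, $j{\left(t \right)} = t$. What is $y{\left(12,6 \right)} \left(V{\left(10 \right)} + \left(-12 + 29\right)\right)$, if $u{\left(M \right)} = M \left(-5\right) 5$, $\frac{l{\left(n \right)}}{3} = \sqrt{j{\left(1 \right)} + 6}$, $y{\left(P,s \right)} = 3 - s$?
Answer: $249 - 9 \sqrt{7} \approx 225.19$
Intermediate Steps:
$l{\left(n \right)} = 3 \sqrt{7}$ ($l{\left(n \right)} = 3 \sqrt{1 + 6} = 3 \sqrt{7}$)
$u{\left(M \right)} = - 25 M$ ($u{\left(M \right)} = - 5 M 5 = - 25 M$)
$V{\left(f \right)} = -100 + 3 \sqrt{7}$ ($V{\left(f \right)} = 3 \sqrt{7} - \left(-25\right) \left(-4\right) = 3 \sqrt{7} - 100 = -100 + 3 \sqrt{7}$)
$y{\left(12,6 \right)} \left(V{\left(10 \right)} + \left(-12 + 29\right)\right) = \left(3 - 6\right) \left(\left(-100 + 3 \sqrt{7}\right) + \left(-12 + 29\right)\right) = \left(3 - 6\right) \left(\left(-100 + 3 \sqrt{7}\right) + 17\right) = - 3 \left(-83 + 3 \sqrt{7}\right) = 249 - 9 \sqrt{7}$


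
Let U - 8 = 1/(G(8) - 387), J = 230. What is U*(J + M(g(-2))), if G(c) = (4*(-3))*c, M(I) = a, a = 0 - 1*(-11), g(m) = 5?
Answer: 930983/483 ≈ 1927.5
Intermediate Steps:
a = 11 (a = 0 + 11 = 11)
M(I) = 11
G(c) = -12*c
U = 3863/483 (U = 8 + 1/(-12*8 - 387) = 8 + 1/(-96 - 387) = 8 + 1/(-483) = 8 - 1/483 = 3863/483 ≈ 7.9979)
U*(J + M(g(-2))) = 3863*(230 + 11)/483 = (3863/483)*241 = 930983/483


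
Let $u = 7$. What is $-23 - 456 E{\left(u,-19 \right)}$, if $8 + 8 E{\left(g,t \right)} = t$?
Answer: $1516$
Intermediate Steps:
$E{\left(g,t \right)} = -1 + \frac{t}{8}$
$-23 - 456 E{\left(u,-19 \right)} = -23 - 456 \left(-1 + \frac{1}{8} \left(-19\right)\right) = -23 - 456 \left(-1 - \frac{19}{8}\right) = -23 - -1539 = -23 + 1539 = 1516$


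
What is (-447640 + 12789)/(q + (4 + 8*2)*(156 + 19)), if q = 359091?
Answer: -434851/362591 ≈ -1.1993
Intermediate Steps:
(-447640 + 12789)/(q + (4 + 8*2)*(156 + 19)) = (-447640 + 12789)/(359091 + (4 + 8*2)*(156 + 19)) = -434851/(359091 + (4 + 16)*175) = -434851/(359091 + 20*175) = -434851/(359091 + 3500) = -434851/362591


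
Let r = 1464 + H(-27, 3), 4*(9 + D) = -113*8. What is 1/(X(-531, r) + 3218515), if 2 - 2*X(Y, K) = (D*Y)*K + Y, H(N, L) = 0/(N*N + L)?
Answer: -2/176247677 ≈ -1.1348e-8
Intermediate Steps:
D = -235 (D = -9 + (-113*8)/4 = -9 + (¼)*(-904) = -9 - 226 = -235)
H(N, L) = 0 (H(N, L) = 0/(N² + L) = 0/(L + N²) = 0)
r = 1464 (r = 1464 + 0 = 1464)
X(Y, K) = 1 - Y/2 + 235*K*Y/2 (X(Y, K) = 1 - ((-235*Y)*K + Y)/2 = 1 - (-235*K*Y + Y)/2 = 1 - (Y - 235*K*Y)/2 = 1 + (-Y/2 + 235*K*Y/2) = 1 - Y/2 + 235*K*Y/2)
1/(X(-531, r) + 3218515) = 1/((1 - ½*(-531) + (235/2)*1464*(-531)) + 3218515) = 1/((1 + 531/2 - 91342620) + 3218515) = 1/(-182684707/2 + 3218515) = 1/(-176247677/2) = -2/176247677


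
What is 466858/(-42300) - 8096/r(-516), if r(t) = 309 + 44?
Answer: -253630837/7465950 ≈ -33.972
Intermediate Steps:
r(t) = 353
466858/(-42300) - 8096/r(-516) = 466858/(-42300) - 8096/353 = 466858*(-1/42300) - 8096*1/353 = -233429/21150 - 8096/353 = -253630837/7465950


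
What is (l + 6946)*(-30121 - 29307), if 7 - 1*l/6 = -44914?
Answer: -16430178016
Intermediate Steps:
l = 269526 (l = 42 - 6*(-44914) = 42 + 269484 = 269526)
(l + 6946)*(-30121 - 29307) = (269526 + 6946)*(-30121 - 29307) = 276472*(-59428) = -16430178016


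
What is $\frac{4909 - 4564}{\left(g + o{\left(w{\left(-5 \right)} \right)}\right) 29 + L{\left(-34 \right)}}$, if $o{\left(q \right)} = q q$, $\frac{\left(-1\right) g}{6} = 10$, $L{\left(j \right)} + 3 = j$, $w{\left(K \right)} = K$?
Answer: $- \frac{345}{1052} \approx -0.32795$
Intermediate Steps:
$L{\left(j \right)} = -3 + j$
$g = -60$ ($g = \left(-6\right) 10 = -60$)
$o{\left(q \right)} = q^{2}$
$\frac{4909 - 4564}{\left(g + o{\left(w{\left(-5 \right)} \right)}\right) 29 + L{\left(-34 \right)}} = \frac{4909 - 4564}{\left(-60 + \left(-5\right)^{2}\right) 29 - 37} = \frac{345}{\left(-60 + 25\right) 29 - 37} = \frac{345}{\left(-35\right) 29 - 37} = \frac{345}{-1015 - 37} = \frac{345}{-1052} = 345 \left(- \frac{1}{1052}\right) = - \frac{345}{1052}$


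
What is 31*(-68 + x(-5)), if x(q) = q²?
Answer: -1333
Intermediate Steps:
31*(-68 + x(-5)) = 31*(-68 + (-5)²) = 31*(-68 + 25) = 31*(-43) = -1333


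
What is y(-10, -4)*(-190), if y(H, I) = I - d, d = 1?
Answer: 950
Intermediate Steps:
y(H, I) = -1 + I (y(H, I) = I - 1*1 = I - 1 = -1 + I)
y(-10, -4)*(-190) = (-1 - 4)*(-190) = -5*(-190) = 950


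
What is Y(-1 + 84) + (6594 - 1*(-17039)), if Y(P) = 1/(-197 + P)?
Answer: 2694161/114 ≈ 23633.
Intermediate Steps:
Y(-1 + 84) + (6594 - 1*(-17039)) = 1/(-197 + (-1 + 84)) + (6594 - 1*(-17039)) = 1/(-197 + 83) + (6594 + 17039) = 1/(-114) + 23633 = -1/114 + 23633 = 2694161/114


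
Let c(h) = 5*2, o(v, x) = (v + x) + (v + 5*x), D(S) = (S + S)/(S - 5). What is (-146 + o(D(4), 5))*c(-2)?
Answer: -1320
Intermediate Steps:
D(S) = 2*S/(-5 + S) (D(S) = (2*S)/(-5 + S) = 2*S/(-5 + S))
o(v, x) = 2*v + 6*x
c(h) = 10
(-146 + o(D(4), 5))*c(-2) = (-146 + (2*(2*4/(-5 + 4)) + 6*5))*10 = (-146 + (2*(2*4/(-1)) + 30))*10 = (-146 + (2*(2*4*(-1)) + 30))*10 = (-146 + (2*(-8) + 30))*10 = (-146 + (-16 + 30))*10 = (-146 + 14)*10 = -132*10 = -1320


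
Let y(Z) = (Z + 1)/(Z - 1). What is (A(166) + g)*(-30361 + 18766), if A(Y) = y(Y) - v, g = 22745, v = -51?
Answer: -2907644911/11 ≈ -2.6433e+8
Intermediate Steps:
y(Z) = (1 + Z)/(-1 + Z)
A(Y) = 51 + (1 + Y)/(-1 + Y) (A(Y) = (1 + Y)/(-1 + Y) - 1*(-51) = (1 + Y)/(-1 + Y) + 51 = 51 + (1 + Y)/(-1 + Y))
(A(166) + g)*(-30361 + 18766) = (2*(-25 + 26*166)/(-1 + 166) + 22745)*(-30361 + 18766) = (2*(-25 + 4316)/165 + 22745)*(-11595) = (2*(1/165)*4291 + 22745)*(-11595) = (8582/165 + 22745)*(-11595) = (3761507/165)*(-11595) = -2907644911/11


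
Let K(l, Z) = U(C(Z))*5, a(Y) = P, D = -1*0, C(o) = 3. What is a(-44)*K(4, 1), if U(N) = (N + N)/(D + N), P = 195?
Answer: 1950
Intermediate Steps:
D = 0
a(Y) = 195
U(N) = 2 (U(N) = (N + N)/(0 + N) = (2*N)/N = 2)
K(l, Z) = 10 (K(l, Z) = 2*5 = 10)
a(-44)*K(4, 1) = 195*10 = 1950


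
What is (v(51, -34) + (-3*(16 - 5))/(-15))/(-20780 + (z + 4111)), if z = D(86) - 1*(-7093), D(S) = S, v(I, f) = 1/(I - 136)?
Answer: -93/403325 ≈ -0.00023058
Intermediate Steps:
v(I, f) = 1/(-136 + I)
z = 7179 (z = 86 - 1*(-7093) = 86 + 7093 = 7179)
(v(51, -34) + (-3*(16 - 5))/(-15))/(-20780 + (z + 4111)) = (1/(-136 + 51) + (-3*(16 - 5))/(-15))/(-20780 + (7179 + 4111)) = (1/(-85) - (-1)*11/5)/(-20780 + 11290) = (-1/85 - 1/15*(-33))/(-9490) = (-1/85 + 11/5)*(-1/9490) = (186/85)*(-1/9490) = -93/403325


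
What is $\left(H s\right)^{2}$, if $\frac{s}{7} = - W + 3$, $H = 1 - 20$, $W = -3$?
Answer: $636804$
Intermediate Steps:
$H = -19$ ($H = 1 - 20 = -19$)
$s = 42$ ($s = 7 \left(\left(-1\right) \left(-3\right) + 3\right) = 7 \left(3 + 3\right) = 7 \cdot 6 = 42$)
$\left(H s\right)^{2} = \left(\left(-19\right) 42\right)^{2} = \left(-798\right)^{2} = 636804$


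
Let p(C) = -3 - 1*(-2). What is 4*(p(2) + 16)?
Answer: 60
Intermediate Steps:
p(C) = -1 (p(C) = -3 + 2 = -1)
4*(p(2) + 16) = 4*(-1 + 16) = 4*15 = 60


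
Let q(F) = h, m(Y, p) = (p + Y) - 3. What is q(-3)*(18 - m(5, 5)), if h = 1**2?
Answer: 11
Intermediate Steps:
m(Y, p) = -3 + Y + p (m(Y, p) = (Y + p) - 3 = -3 + Y + p)
h = 1
q(F) = 1
q(-3)*(18 - m(5, 5)) = 1*(18 - (-3 + 5 + 5)) = 1*(18 - 1*7) = 1*(18 - 7) = 1*11 = 11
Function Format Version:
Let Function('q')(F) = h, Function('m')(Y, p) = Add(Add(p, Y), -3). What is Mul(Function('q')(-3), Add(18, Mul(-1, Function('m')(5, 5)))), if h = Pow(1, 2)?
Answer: 11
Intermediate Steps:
Function('m')(Y, p) = Add(-3, Y, p) (Function('m')(Y, p) = Add(Add(Y, p), -3) = Add(-3, Y, p))
h = 1
Function('q')(F) = 1
Mul(Function('q')(-3), Add(18, Mul(-1, Function('m')(5, 5)))) = Mul(1, Add(18, Mul(-1, Add(-3, 5, 5)))) = Mul(1, Add(18, Mul(-1, 7))) = Mul(1, Add(18, -7)) = Mul(1, 11) = 11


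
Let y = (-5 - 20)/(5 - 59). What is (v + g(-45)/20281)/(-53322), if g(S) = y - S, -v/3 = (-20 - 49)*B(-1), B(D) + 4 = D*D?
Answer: 680100599/58396868028 ≈ 0.011646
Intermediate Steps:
B(D) = -4 + D**2 (B(D) = -4 + D*D = -4 + D**2)
v = -621 (v = -3*(-20 - 49)*(-4 + (-1)**2) = -(-207)*(-4 + 1) = -(-207)*(-3) = -3*207 = -621)
y = 25/54 (y = -25/(-54) = -25*(-1/54) = 25/54 ≈ 0.46296)
g(S) = 25/54 - S
(v + g(-45)/20281)/(-53322) = (-621 + (25/54 - 1*(-45))/20281)/(-53322) = (-621 + (25/54 + 45)*(1/20281))*(-1/53322) = (-621 + (2455/54)*(1/20281))*(-1/53322) = (-621 + 2455/1095174)*(-1/53322) = -680100599/1095174*(-1/53322) = 680100599/58396868028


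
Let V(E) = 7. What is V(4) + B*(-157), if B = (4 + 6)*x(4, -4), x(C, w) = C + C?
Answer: -12553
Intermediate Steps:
x(C, w) = 2*C
B = 80 (B = (4 + 6)*(2*4) = 10*8 = 80)
V(4) + B*(-157) = 7 + 80*(-157) = 7 - 12560 = -12553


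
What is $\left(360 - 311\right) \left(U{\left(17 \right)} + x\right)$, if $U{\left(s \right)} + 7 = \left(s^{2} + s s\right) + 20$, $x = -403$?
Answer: $9212$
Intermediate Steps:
$U{\left(s \right)} = 13 + 2 s^{2}$ ($U{\left(s \right)} = -7 + \left(\left(s^{2} + s s\right) + 20\right) = -7 + \left(\left(s^{2} + s^{2}\right) + 20\right) = -7 + \left(2 s^{2} + 20\right) = -7 + \left(20 + 2 s^{2}\right) = 13 + 2 s^{2}$)
$\left(360 - 311\right) \left(U{\left(17 \right)} + x\right) = \left(360 - 311\right) \left(\left(13 + 2 \cdot 17^{2}\right) - 403\right) = 49 \left(\left(13 + 2 \cdot 289\right) - 403\right) = 49 \left(\left(13 + 578\right) - 403\right) = 49 \left(591 - 403\right) = 49 \cdot 188 = 9212$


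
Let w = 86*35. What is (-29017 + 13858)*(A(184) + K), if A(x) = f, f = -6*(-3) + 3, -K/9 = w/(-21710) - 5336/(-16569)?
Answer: -1172334059196/3996811 ≈ -2.9332e+5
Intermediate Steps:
w = 3010
K = -6597187/3996811 (K = -9*(3010/(-21710) - 5336/(-16569)) = -9*(3010*(-1/21710) - 5336*(-1/16569)) = -9*(-301/2171 + 5336/16569) = -9*6597187/35971299 = -6597187/3996811 ≈ -1.6506)
f = 21 (f = 18 + 3 = 21)
A(x) = 21
(-29017 + 13858)*(A(184) + K) = (-29017 + 13858)*(21 - 6597187/3996811) = -15159*77335844/3996811 = -1172334059196/3996811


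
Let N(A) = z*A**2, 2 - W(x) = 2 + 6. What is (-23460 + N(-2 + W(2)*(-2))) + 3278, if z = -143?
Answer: -34482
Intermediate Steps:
W(x) = -6 (W(x) = 2 - (2 + 6) = 2 - 1*8 = 2 - 8 = -6)
N(A) = -143*A**2
(-23460 + N(-2 + W(2)*(-2))) + 3278 = (-23460 - 143*(-2 - 6*(-2))**2) + 3278 = (-23460 - 143*(-2 + 12)**2) + 3278 = (-23460 - 143*10**2) + 3278 = (-23460 - 143*100) + 3278 = (-23460 - 14300) + 3278 = -37760 + 3278 = -34482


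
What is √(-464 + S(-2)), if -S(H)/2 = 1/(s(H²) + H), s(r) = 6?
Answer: I*√1858/2 ≈ 21.552*I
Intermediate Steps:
S(H) = -2/(6 + H)
√(-464 + S(-2)) = √(-464 - 2/(6 - 2)) = √(-464 - 2/4) = √(-464 - 2*¼) = √(-464 - ½) = √(-929/2) = I*√1858/2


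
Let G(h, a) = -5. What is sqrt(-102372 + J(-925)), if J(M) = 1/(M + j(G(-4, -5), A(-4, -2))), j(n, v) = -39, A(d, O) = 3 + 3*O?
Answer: I*sqrt(23783472769)/482 ≈ 319.96*I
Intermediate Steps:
J(M) = 1/(-39 + M) (J(M) = 1/(M - 39) = 1/(-39 + M))
sqrt(-102372 + J(-925)) = sqrt(-102372 + 1/(-39 - 925)) = sqrt(-102372 + 1/(-964)) = sqrt(-102372 - 1/964) = sqrt(-98686609/964) = I*sqrt(23783472769)/482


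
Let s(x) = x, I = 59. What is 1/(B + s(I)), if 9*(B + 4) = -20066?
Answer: -9/19571 ≈ -0.00045986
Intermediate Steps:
B = -20102/9 (B = -4 + (1/9)*(-20066) = -4 - 20066/9 = -20102/9 ≈ -2233.6)
1/(B + s(I)) = 1/(-20102/9 + 59) = 1/(-19571/9) = -9/19571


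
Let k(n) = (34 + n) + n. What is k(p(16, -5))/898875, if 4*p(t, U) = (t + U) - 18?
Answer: 61/1797750 ≈ 3.3931e-5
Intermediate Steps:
p(t, U) = -9/2 + U/4 + t/4 (p(t, U) = ((t + U) - 18)/4 = ((U + t) - 18)/4 = (-18 + U + t)/4 = -9/2 + U/4 + t/4)
k(n) = 34 + 2*n
k(p(16, -5))/898875 = (34 + 2*(-9/2 + (¼)*(-5) + (¼)*16))/898875 = (34 + 2*(-9/2 - 5/4 + 4))*(1/898875) = (34 + 2*(-7/4))*(1/898875) = (34 - 7/2)*(1/898875) = (61/2)*(1/898875) = 61/1797750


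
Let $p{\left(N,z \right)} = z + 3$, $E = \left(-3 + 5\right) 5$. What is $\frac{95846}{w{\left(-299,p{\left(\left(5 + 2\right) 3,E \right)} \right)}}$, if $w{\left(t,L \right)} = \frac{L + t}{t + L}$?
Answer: $95846$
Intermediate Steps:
$E = 10$ ($E = 2 \cdot 5 = 10$)
$p{\left(N,z \right)} = 3 + z$
$w{\left(t,L \right)} = 1$ ($w{\left(t,L \right)} = \frac{L + t}{L + t} = 1$)
$\frac{95846}{w{\left(-299,p{\left(\left(5 + 2\right) 3,E \right)} \right)}} = \frac{95846}{1} = 95846 \cdot 1 = 95846$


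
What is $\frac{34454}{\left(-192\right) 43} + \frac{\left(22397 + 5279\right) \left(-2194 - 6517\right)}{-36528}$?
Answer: $\frac{20720254949}{3141408} \approx 6595.9$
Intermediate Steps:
$\frac{34454}{\left(-192\right) 43} + \frac{\left(22397 + 5279\right) \left(-2194 - 6517\right)}{-36528} = \frac{34454}{-8256} + 27676 \left(-8711\right) \left(- \frac{1}{36528}\right) = 34454 \left(- \frac{1}{8256}\right) - - \frac{60271409}{9132} = - \frac{17227}{4128} + \frac{60271409}{9132} = \frac{20720254949}{3141408}$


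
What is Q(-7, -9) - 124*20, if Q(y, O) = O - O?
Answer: -2480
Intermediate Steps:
Q(y, O) = 0
Q(-7, -9) - 124*20 = 0 - 124*20 = 0 - 2480 = -2480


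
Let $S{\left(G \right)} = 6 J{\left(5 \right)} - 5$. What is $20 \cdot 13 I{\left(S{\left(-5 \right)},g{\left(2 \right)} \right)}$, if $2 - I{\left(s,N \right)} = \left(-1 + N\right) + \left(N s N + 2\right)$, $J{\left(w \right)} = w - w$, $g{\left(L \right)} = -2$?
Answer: $5980$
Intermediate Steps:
$J{\left(w \right)} = 0$
$S{\left(G \right)} = -5$ ($S{\left(G \right)} = 6 \cdot 0 - 5 = 0 - 5 = -5$)
$I{\left(s,N \right)} = 1 - N - s N^{2}$ ($I{\left(s,N \right)} = 2 - \left(\left(-1 + N\right) + \left(N s N + 2\right)\right) = 2 - \left(\left(-1 + N\right) + \left(s N^{2} + 2\right)\right) = 2 - \left(\left(-1 + N\right) + \left(2 + s N^{2}\right)\right) = 2 - \left(1 + N + s N^{2}\right) = 1 - N - s N^{2}$)
$20 \cdot 13 I{\left(S{\left(-5 \right)},g{\left(2 \right)} \right)} = 20 \cdot 13 \left(1 - -2 - - 5 \left(-2\right)^{2}\right) = 260 \left(1 + 2 - \left(-5\right) 4\right) = 260 \left(1 + 2 + 20\right) = 260 \cdot 23 = 5980$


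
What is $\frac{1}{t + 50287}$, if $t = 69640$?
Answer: $\frac{1}{119927} \approx 8.3384 \cdot 10^{-6}$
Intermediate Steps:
$\frac{1}{t + 50287} = \frac{1}{69640 + 50287} = \frac{1}{119927}$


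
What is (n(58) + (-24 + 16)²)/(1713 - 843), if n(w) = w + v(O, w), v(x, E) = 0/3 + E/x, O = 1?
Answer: 6/29 ≈ 0.20690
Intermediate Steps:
v(x, E) = E/x (v(x, E) = 0*(⅓) + E/x = 0 + E/x = E/x)
n(w) = 2*w (n(w) = w + w/1 = w + w*1 = w + w = 2*w)
(n(58) + (-24 + 16)²)/(1713 - 843) = (2*58 + (-24 + 16)²)/(1713 - 843) = (116 + (-8)²)/870 = (116 + 64)*(1/870) = 180*(1/870) = 6/29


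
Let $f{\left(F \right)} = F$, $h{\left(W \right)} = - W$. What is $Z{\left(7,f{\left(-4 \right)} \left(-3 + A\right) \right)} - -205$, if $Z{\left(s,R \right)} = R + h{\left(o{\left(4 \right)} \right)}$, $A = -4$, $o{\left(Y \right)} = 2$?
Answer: $231$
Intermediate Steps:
$Z{\left(s,R \right)} = -2 + R$ ($Z{\left(s,R \right)} = R - 2 = -2 + R$)
$Z{\left(7,f{\left(-4 \right)} \left(-3 + A\right) \right)} - -205 = \left(-2 - 4 \left(-3 - 4\right)\right) - -205 = \left(-2 - -28\right) + 205 = \left(-2 + 28\right) + 205 = 26 + 205 = 231$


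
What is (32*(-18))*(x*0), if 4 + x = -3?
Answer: 0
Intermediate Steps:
x = -7 (x = -4 - 3 = -7)
(32*(-18))*(x*0) = (32*(-18))*(-7*0) = -576*0 = 0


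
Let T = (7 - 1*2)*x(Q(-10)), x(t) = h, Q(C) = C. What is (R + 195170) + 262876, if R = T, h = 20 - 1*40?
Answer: 457946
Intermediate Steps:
h = -20 (h = 20 - 40 = -20)
x(t) = -20
T = -100 (T = (7 - 1*2)*(-20) = (7 - 2)*(-20) = 5*(-20) = -100)
R = -100
(R + 195170) + 262876 = (-100 + 195170) + 262876 = 195070 + 262876 = 457946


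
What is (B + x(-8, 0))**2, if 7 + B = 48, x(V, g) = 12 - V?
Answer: 3721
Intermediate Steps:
B = 41 (B = -7 + 48 = 41)
(B + x(-8, 0))**2 = (41 + (12 - 1*(-8)))**2 = (41 + (12 + 8))**2 = (41 + 20)**2 = 61**2 = 3721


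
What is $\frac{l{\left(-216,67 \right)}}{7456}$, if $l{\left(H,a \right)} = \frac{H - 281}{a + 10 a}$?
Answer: $- \frac{497}{5495072} \approx -9.0445 \cdot 10^{-5}$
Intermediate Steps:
$l{\left(H,a \right)} = \frac{-281 + H}{11 a}$
$\frac{l{\left(-216,67 \right)}}{7456} = \frac{\frac{1}{11} \cdot \frac{1}{67} \left(-281 - 216\right)}{7456} = \frac{1}{11} \cdot \frac{1}{67} \left(-497\right) \frac{1}{7456} = \left(- \frac{497}{737}\right) \frac{1}{7456} = - \frac{497}{5495072}$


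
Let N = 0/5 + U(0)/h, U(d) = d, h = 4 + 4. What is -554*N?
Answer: 0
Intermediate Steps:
h = 8
N = 0 (N = 0/5 + 0/8 = 0*(⅕) + 0*(⅛) = 0 + 0 = 0)
-554*N = -554*0 = 0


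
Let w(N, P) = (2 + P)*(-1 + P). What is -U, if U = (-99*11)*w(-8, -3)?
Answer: 4356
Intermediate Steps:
w(N, P) = (-1 + P)*(2 + P)
U = -4356 (U = (-99*11)*(-2 - 3 + (-3)²) = -1089*(-2 - 3 + 9) = -1089*4 = -4356)
-U = -1*(-4356) = 4356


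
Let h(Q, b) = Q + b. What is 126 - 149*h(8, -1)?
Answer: -917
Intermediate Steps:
126 - 149*h(8, -1) = 126 - 149*(8 - 1) = 126 - 149*7 = 126 - 1043 = -917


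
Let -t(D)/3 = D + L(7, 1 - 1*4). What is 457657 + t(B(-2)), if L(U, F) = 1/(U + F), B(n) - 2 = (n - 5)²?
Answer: 1830013/4 ≈ 4.5750e+5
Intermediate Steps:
B(n) = 2 + (-5 + n)² (B(n) = 2 + (n - 5)² = 2 + (-5 + n)²)
L(U, F) = 1/(F + U)
t(D) = -¾ - 3*D (t(D) = -3*(D + 1/((1 - 1*4) + 7)) = -3*(D + 1/((1 - 4) + 7)) = -3*(D + 1/(-3 + 7)) = -3*(D + 1/4) = -3*(D + ¼) = -3*(¼ + D) = -¾ - 3*D)
457657 + t(B(-2)) = 457657 + (-¾ - 3*(2 + (-5 - 2)²)) = 457657 + (-¾ - 3*(2 + (-7)²)) = 457657 + (-¾ - 3*(2 + 49)) = 457657 + (-¾ - 3*51) = 457657 + (-¾ - 153) = 457657 - 615/4 = 1830013/4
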